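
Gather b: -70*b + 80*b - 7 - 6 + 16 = 10*b + 3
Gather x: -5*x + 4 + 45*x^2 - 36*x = 45*x^2 - 41*x + 4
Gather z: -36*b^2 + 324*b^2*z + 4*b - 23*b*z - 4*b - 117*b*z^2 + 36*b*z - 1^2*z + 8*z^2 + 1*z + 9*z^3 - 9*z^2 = -36*b^2 + 9*z^3 + z^2*(-117*b - 1) + z*(324*b^2 + 13*b)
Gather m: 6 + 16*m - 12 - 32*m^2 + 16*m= -32*m^2 + 32*m - 6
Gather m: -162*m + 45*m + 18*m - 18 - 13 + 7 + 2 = -99*m - 22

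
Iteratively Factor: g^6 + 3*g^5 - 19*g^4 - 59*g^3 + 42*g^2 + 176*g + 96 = (g + 1)*(g^5 + 2*g^4 - 21*g^3 - 38*g^2 + 80*g + 96) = (g + 1)*(g + 3)*(g^4 - g^3 - 18*g^2 + 16*g + 32) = (g - 2)*(g + 1)*(g + 3)*(g^3 + g^2 - 16*g - 16) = (g - 2)*(g + 1)*(g + 3)*(g + 4)*(g^2 - 3*g - 4) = (g - 4)*(g - 2)*(g + 1)*(g + 3)*(g + 4)*(g + 1)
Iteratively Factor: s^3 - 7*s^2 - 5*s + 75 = (s + 3)*(s^2 - 10*s + 25) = (s - 5)*(s + 3)*(s - 5)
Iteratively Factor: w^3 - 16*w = (w + 4)*(w^2 - 4*w) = (w - 4)*(w + 4)*(w)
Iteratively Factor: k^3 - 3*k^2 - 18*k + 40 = (k - 5)*(k^2 + 2*k - 8) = (k - 5)*(k + 4)*(k - 2)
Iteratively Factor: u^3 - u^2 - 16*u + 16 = (u + 4)*(u^2 - 5*u + 4) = (u - 1)*(u + 4)*(u - 4)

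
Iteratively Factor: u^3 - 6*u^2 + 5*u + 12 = (u - 3)*(u^2 - 3*u - 4) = (u - 3)*(u + 1)*(u - 4)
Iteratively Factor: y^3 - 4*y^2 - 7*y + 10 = (y + 2)*(y^2 - 6*y + 5) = (y - 1)*(y + 2)*(y - 5)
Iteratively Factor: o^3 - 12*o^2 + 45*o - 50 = (o - 2)*(o^2 - 10*o + 25) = (o - 5)*(o - 2)*(o - 5)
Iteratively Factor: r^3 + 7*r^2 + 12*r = (r + 3)*(r^2 + 4*r) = r*(r + 3)*(r + 4)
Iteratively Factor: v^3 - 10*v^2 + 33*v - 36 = (v - 4)*(v^2 - 6*v + 9) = (v - 4)*(v - 3)*(v - 3)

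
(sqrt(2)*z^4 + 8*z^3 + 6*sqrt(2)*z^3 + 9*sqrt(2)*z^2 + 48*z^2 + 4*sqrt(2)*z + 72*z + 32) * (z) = sqrt(2)*z^5 + 8*z^4 + 6*sqrt(2)*z^4 + 9*sqrt(2)*z^3 + 48*z^3 + 4*sqrt(2)*z^2 + 72*z^2 + 32*z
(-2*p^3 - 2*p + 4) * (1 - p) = 2*p^4 - 2*p^3 + 2*p^2 - 6*p + 4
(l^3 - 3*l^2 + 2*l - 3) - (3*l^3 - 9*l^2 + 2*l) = -2*l^3 + 6*l^2 - 3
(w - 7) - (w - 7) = 0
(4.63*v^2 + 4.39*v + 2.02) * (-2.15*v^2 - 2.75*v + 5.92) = -9.9545*v^4 - 22.171*v^3 + 10.9941*v^2 + 20.4338*v + 11.9584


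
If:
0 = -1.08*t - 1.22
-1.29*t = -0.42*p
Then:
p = -3.47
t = -1.13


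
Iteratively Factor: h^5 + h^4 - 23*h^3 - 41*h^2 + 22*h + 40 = (h - 5)*(h^4 + 6*h^3 + 7*h^2 - 6*h - 8) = (h - 5)*(h + 2)*(h^3 + 4*h^2 - h - 4) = (h - 5)*(h + 1)*(h + 2)*(h^2 + 3*h - 4) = (h - 5)*(h - 1)*(h + 1)*(h + 2)*(h + 4)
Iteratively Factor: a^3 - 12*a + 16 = (a - 2)*(a^2 + 2*a - 8) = (a - 2)^2*(a + 4)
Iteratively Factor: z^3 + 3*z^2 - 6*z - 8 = (z + 1)*(z^2 + 2*z - 8) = (z + 1)*(z + 4)*(z - 2)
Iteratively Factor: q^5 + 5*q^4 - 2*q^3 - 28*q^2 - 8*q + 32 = (q + 2)*(q^4 + 3*q^3 - 8*q^2 - 12*q + 16) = (q - 2)*(q + 2)*(q^3 + 5*q^2 + 2*q - 8) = (q - 2)*(q - 1)*(q + 2)*(q^2 + 6*q + 8) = (q - 2)*(q - 1)*(q + 2)^2*(q + 4)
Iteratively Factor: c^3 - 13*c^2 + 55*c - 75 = (c - 5)*(c^2 - 8*c + 15) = (c - 5)*(c - 3)*(c - 5)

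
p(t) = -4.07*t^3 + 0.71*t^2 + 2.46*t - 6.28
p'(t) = -12.21*t^2 + 1.42*t + 2.46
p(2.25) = -43.51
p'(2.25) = -56.16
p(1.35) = -11.68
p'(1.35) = -17.88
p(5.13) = -524.45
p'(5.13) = -311.58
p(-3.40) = 153.53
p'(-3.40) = -143.52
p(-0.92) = -4.77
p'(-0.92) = -9.18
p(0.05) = -6.16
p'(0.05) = 2.50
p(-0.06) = -6.42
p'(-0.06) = 2.33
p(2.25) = -43.51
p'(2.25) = -56.16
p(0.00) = -6.28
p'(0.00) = 2.46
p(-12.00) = 7099.40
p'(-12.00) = -1772.82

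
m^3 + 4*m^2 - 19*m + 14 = (m - 2)*(m - 1)*(m + 7)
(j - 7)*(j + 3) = j^2 - 4*j - 21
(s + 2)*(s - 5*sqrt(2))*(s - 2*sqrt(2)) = s^3 - 7*sqrt(2)*s^2 + 2*s^2 - 14*sqrt(2)*s + 20*s + 40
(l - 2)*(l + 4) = l^2 + 2*l - 8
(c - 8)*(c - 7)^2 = c^3 - 22*c^2 + 161*c - 392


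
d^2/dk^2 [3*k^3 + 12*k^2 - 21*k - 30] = 18*k + 24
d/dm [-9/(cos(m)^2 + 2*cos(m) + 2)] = -18*(cos(m) + 1)*sin(m)/(cos(m)^2 + 2*cos(m) + 2)^2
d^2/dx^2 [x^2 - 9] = 2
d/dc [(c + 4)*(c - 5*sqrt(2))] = 2*c - 5*sqrt(2) + 4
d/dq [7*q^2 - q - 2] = 14*q - 1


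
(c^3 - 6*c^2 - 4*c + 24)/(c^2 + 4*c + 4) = (c^2 - 8*c + 12)/(c + 2)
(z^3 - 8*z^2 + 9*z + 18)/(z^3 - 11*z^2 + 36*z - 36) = (z + 1)/(z - 2)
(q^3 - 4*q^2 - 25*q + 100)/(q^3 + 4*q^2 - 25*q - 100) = (q - 4)/(q + 4)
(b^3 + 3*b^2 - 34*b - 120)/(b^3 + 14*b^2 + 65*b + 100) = (b - 6)/(b + 5)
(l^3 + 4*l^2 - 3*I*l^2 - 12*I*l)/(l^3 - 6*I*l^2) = (l^2 + l*(4 - 3*I) - 12*I)/(l*(l - 6*I))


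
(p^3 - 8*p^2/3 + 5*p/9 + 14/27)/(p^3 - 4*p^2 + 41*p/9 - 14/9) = (p + 1/3)/(p - 1)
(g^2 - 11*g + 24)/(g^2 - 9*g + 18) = (g - 8)/(g - 6)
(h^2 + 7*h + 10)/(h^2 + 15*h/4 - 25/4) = 4*(h + 2)/(4*h - 5)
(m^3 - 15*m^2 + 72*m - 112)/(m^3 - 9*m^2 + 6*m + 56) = (m - 4)/(m + 2)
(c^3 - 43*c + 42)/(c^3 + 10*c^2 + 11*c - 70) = (c^2 - 7*c + 6)/(c^2 + 3*c - 10)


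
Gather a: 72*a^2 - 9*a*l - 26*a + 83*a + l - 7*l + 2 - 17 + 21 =72*a^2 + a*(57 - 9*l) - 6*l + 6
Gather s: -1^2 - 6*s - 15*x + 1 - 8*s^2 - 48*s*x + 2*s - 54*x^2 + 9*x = -8*s^2 + s*(-48*x - 4) - 54*x^2 - 6*x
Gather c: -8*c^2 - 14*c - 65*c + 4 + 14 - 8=-8*c^2 - 79*c + 10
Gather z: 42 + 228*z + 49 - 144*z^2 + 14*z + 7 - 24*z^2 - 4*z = -168*z^2 + 238*z + 98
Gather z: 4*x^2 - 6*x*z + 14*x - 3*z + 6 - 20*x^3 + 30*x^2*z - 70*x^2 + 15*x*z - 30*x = -20*x^3 - 66*x^2 - 16*x + z*(30*x^2 + 9*x - 3) + 6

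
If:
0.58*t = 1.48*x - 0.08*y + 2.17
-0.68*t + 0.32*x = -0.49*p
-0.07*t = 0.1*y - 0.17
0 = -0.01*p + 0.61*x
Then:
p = 5.69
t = 4.15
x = 0.09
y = -1.20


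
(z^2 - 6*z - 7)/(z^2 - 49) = (z + 1)/(z + 7)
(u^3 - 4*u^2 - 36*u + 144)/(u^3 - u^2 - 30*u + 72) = (u - 6)/(u - 3)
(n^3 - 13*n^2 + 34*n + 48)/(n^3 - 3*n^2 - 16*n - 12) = (n - 8)/(n + 2)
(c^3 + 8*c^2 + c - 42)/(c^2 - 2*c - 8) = (-c^3 - 8*c^2 - c + 42)/(-c^2 + 2*c + 8)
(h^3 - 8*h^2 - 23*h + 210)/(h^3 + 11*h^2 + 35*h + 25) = (h^2 - 13*h + 42)/(h^2 + 6*h + 5)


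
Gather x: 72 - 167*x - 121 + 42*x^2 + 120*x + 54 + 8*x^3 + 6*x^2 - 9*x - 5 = 8*x^3 + 48*x^2 - 56*x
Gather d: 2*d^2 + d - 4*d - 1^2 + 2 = 2*d^2 - 3*d + 1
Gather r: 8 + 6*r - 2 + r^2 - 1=r^2 + 6*r + 5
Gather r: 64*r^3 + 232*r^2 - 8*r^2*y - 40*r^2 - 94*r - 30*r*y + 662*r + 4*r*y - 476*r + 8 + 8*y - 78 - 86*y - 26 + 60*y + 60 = 64*r^3 + r^2*(192 - 8*y) + r*(92 - 26*y) - 18*y - 36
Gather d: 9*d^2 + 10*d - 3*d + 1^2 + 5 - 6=9*d^2 + 7*d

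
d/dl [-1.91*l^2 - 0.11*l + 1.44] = -3.82*l - 0.11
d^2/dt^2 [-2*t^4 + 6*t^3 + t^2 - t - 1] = -24*t^2 + 36*t + 2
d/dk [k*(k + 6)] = 2*k + 6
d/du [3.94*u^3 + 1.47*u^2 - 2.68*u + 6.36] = 11.82*u^2 + 2.94*u - 2.68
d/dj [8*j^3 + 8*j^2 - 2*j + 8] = 24*j^2 + 16*j - 2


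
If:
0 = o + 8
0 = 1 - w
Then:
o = -8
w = 1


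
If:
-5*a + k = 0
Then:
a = k/5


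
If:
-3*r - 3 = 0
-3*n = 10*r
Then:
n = 10/3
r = -1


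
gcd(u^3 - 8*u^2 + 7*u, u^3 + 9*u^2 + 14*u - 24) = u - 1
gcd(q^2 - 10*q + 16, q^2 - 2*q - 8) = 1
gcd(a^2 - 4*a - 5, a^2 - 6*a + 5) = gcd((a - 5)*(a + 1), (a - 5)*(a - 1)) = a - 5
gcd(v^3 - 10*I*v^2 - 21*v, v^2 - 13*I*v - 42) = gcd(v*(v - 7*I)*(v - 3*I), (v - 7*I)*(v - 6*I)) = v - 7*I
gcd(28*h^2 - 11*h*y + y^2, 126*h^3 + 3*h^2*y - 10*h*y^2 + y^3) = -7*h + y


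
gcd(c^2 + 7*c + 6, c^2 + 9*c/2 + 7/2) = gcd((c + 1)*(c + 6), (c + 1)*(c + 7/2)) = c + 1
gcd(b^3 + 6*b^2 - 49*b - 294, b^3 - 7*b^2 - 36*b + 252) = b^2 - b - 42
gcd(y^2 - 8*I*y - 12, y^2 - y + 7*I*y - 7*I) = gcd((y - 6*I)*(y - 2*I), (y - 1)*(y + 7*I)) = 1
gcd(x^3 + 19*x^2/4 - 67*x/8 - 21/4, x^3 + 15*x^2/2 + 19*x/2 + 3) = x^2 + 13*x/2 + 3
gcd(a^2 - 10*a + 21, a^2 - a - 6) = a - 3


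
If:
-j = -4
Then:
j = 4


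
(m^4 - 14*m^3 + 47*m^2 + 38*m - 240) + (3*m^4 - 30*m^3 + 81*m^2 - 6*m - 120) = 4*m^4 - 44*m^3 + 128*m^2 + 32*m - 360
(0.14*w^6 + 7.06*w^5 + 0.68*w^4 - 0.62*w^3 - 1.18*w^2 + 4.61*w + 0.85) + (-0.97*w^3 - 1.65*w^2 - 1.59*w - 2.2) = 0.14*w^6 + 7.06*w^5 + 0.68*w^4 - 1.59*w^3 - 2.83*w^2 + 3.02*w - 1.35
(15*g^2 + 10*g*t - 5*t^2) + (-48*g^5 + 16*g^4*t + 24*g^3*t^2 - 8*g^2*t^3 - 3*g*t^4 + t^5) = -48*g^5 + 16*g^4*t + 24*g^3*t^2 - 8*g^2*t^3 + 15*g^2 - 3*g*t^4 + 10*g*t + t^5 - 5*t^2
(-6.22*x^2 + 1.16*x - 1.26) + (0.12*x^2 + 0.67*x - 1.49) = -6.1*x^2 + 1.83*x - 2.75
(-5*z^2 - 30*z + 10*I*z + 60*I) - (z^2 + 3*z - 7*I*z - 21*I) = -6*z^2 - 33*z + 17*I*z + 81*I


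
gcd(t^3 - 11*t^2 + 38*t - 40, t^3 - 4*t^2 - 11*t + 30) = t^2 - 7*t + 10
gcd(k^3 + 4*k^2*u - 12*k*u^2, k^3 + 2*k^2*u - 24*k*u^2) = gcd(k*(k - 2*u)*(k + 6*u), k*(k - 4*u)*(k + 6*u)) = k^2 + 6*k*u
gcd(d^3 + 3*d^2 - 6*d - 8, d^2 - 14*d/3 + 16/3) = d - 2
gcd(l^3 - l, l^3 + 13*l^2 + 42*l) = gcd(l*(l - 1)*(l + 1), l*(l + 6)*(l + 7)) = l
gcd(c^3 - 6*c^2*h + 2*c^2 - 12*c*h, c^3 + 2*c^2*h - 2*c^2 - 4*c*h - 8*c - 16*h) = c + 2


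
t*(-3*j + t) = -3*j*t + t^2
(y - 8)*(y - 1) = y^2 - 9*y + 8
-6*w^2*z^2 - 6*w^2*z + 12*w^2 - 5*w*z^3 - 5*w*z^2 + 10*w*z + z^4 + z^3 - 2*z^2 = (-6*w + z)*(w + z)*(z - 1)*(z + 2)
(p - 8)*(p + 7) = p^2 - p - 56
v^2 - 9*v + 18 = (v - 6)*(v - 3)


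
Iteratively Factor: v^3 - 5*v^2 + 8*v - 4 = (v - 2)*(v^2 - 3*v + 2) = (v - 2)^2*(v - 1)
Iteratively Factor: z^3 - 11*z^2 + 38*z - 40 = (z - 2)*(z^2 - 9*z + 20) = (z - 4)*(z - 2)*(z - 5)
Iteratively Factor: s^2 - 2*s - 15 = (s - 5)*(s + 3)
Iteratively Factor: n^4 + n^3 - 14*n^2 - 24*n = (n - 4)*(n^3 + 5*n^2 + 6*n) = (n - 4)*(n + 3)*(n^2 + 2*n) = n*(n - 4)*(n + 3)*(n + 2)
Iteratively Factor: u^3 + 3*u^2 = (u + 3)*(u^2) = u*(u + 3)*(u)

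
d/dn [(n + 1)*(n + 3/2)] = 2*n + 5/2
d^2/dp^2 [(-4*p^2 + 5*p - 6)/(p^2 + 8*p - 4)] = 2*(37*p^3 - 66*p^2 - 84*p - 312)/(p^6 + 24*p^5 + 180*p^4 + 320*p^3 - 720*p^2 + 384*p - 64)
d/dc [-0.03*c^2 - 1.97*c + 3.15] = -0.06*c - 1.97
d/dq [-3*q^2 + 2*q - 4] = 2 - 6*q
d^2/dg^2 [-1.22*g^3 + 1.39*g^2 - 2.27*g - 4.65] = 2.78 - 7.32*g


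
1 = 1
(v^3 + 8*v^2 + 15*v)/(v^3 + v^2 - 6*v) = (v + 5)/(v - 2)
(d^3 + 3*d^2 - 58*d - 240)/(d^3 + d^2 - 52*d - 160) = (d + 6)/(d + 4)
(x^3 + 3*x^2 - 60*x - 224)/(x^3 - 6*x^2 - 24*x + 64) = (x + 7)/(x - 2)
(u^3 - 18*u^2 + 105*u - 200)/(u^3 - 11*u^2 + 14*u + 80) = (u - 5)/(u + 2)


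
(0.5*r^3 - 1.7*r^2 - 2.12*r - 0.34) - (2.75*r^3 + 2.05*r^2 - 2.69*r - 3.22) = -2.25*r^3 - 3.75*r^2 + 0.57*r + 2.88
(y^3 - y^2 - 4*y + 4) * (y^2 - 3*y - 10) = y^5 - 4*y^4 - 11*y^3 + 26*y^2 + 28*y - 40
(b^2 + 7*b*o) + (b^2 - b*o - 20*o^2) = 2*b^2 + 6*b*o - 20*o^2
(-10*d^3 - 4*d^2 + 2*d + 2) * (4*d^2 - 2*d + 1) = -40*d^5 + 4*d^4 + 6*d^3 - 2*d + 2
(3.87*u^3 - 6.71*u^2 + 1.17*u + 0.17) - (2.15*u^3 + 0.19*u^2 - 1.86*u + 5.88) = 1.72*u^3 - 6.9*u^2 + 3.03*u - 5.71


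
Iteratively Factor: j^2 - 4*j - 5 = (j + 1)*(j - 5)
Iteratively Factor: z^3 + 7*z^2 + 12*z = (z + 3)*(z^2 + 4*z) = z*(z + 3)*(z + 4)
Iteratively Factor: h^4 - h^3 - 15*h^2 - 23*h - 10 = (h + 1)*(h^3 - 2*h^2 - 13*h - 10) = (h - 5)*(h + 1)*(h^2 + 3*h + 2) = (h - 5)*(h + 1)*(h + 2)*(h + 1)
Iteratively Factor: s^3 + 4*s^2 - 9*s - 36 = (s + 4)*(s^2 - 9) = (s - 3)*(s + 4)*(s + 3)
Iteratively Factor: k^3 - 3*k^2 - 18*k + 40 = (k - 2)*(k^2 - k - 20) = (k - 2)*(k + 4)*(k - 5)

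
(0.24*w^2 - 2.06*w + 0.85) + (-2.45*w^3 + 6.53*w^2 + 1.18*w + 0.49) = -2.45*w^3 + 6.77*w^2 - 0.88*w + 1.34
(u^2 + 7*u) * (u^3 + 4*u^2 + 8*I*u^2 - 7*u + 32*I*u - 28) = u^5 + 11*u^4 + 8*I*u^4 + 21*u^3 + 88*I*u^3 - 77*u^2 + 224*I*u^2 - 196*u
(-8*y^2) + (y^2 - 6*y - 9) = -7*y^2 - 6*y - 9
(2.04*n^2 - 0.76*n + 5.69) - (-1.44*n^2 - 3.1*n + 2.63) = 3.48*n^2 + 2.34*n + 3.06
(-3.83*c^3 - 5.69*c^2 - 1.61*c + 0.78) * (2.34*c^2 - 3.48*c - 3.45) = -8.9622*c^5 + 0.0137999999999998*c^4 + 29.2473*c^3 + 27.0585*c^2 + 2.8401*c - 2.691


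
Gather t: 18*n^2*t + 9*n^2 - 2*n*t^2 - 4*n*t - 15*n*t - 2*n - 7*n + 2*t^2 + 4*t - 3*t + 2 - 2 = 9*n^2 - 9*n + t^2*(2 - 2*n) + t*(18*n^2 - 19*n + 1)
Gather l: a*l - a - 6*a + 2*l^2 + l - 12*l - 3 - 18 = -7*a + 2*l^2 + l*(a - 11) - 21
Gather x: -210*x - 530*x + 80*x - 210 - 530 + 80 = -660*x - 660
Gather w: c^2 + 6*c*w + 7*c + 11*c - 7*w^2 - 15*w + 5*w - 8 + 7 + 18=c^2 + 18*c - 7*w^2 + w*(6*c - 10) + 17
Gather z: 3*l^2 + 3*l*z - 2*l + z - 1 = 3*l^2 - 2*l + z*(3*l + 1) - 1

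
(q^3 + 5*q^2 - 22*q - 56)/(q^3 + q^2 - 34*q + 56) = (q + 2)/(q - 2)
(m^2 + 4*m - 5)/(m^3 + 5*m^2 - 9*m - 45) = (m - 1)/(m^2 - 9)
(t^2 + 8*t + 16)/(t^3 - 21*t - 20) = (t + 4)/(t^2 - 4*t - 5)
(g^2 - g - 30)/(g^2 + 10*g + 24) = (g^2 - g - 30)/(g^2 + 10*g + 24)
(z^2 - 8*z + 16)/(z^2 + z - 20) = (z - 4)/(z + 5)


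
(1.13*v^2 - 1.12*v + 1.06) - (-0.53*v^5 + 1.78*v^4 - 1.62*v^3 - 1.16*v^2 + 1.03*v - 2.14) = 0.53*v^5 - 1.78*v^4 + 1.62*v^3 + 2.29*v^2 - 2.15*v + 3.2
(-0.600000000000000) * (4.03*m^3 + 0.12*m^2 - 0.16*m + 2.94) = -2.418*m^3 - 0.072*m^2 + 0.096*m - 1.764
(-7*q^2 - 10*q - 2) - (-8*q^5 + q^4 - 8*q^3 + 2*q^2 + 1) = 8*q^5 - q^4 + 8*q^3 - 9*q^2 - 10*q - 3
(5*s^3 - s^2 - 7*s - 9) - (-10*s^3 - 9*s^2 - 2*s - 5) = 15*s^3 + 8*s^2 - 5*s - 4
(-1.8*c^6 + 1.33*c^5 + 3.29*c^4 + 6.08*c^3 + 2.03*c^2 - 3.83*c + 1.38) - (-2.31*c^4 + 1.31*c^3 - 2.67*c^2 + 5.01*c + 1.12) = -1.8*c^6 + 1.33*c^5 + 5.6*c^4 + 4.77*c^3 + 4.7*c^2 - 8.84*c + 0.26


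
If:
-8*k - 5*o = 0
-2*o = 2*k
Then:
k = 0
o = 0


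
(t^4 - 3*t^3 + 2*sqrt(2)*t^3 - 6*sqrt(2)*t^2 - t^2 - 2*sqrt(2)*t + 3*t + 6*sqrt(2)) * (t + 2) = t^5 - t^4 + 2*sqrt(2)*t^4 - 7*t^3 - 2*sqrt(2)*t^3 - 14*sqrt(2)*t^2 + t^2 + 2*sqrt(2)*t + 6*t + 12*sqrt(2)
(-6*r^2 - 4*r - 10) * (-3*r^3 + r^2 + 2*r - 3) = 18*r^5 + 6*r^4 + 14*r^3 - 8*r + 30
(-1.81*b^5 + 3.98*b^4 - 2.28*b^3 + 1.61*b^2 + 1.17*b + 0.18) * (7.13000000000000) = -12.9053*b^5 + 28.3774*b^4 - 16.2564*b^3 + 11.4793*b^2 + 8.3421*b + 1.2834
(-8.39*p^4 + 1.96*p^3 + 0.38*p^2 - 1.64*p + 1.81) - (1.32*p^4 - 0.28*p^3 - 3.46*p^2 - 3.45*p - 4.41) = -9.71*p^4 + 2.24*p^3 + 3.84*p^2 + 1.81*p + 6.22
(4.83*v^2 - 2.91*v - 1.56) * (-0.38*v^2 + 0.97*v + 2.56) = -1.8354*v^4 + 5.7909*v^3 + 10.1349*v^2 - 8.9628*v - 3.9936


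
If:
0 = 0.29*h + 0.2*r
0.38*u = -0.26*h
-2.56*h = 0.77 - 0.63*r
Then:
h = -0.22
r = 0.32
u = 0.15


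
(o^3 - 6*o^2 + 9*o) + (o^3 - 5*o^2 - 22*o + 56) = 2*o^3 - 11*o^2 - 13*o + 56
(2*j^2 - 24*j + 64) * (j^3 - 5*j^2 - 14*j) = 2*j^5 - 34*j^4 + 156*j^3 + 16*j^2 - 896*j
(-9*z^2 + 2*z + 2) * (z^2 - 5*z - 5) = -9*z^4 + 47*z^3 + 37*z^2 - 20*z - 10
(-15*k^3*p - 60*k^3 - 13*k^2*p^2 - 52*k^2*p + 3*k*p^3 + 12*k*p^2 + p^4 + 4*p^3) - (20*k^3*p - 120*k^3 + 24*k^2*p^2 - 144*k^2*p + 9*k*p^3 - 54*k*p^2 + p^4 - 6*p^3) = -35*k^3*p + 60*k^3 - 37*k^2*p^2 + 92*k^2*p - 6*k*p^3 + 66*k*p^2 + 10*p^3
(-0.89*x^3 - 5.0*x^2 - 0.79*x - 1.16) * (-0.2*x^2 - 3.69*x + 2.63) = 0.178*x^5 + 4.2841*x^4 + 16.2673*x^3 - 10.0029*x^2 + 2.2027*x - 3.0508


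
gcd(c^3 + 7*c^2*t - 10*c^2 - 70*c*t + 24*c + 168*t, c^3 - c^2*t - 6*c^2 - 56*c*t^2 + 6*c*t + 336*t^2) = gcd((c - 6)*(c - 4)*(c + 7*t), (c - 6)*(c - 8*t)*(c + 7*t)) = c^2 + 7*c*t - 6*c - 42*t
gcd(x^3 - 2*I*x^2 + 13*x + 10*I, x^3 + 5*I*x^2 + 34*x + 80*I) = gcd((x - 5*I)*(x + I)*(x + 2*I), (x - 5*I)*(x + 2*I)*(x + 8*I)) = x^2 - 3*I*x + 10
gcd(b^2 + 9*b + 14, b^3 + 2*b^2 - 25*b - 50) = b + 2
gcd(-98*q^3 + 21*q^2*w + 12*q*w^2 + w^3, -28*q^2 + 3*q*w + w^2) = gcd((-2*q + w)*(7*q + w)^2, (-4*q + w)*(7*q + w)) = 7*q + w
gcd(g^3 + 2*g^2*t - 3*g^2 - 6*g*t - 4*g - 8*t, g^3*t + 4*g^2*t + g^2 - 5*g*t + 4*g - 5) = 1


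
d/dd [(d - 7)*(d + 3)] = 2*d - 4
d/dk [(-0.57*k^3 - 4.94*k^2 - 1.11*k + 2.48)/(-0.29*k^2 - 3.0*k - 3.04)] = (0.1653*k^4 + 3.42*k^3 + 19.6965*k^2 + 31.4736*k + 10.8144)/(0.0841*k^4 + 1.74*k^3 + 10.7632*k^2 + 18.24*k + 9.2416)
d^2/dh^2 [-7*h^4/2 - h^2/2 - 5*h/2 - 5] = -42*h^2 - 1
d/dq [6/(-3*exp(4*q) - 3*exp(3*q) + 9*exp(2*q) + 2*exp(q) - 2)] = (72*exp(3*q) + 54*exp(2*q) - 108*exp(q) - 12)*exp(q)/(3*exp(4*q) + 3*exp(3*q) - 9*exp(2*q) - 2*exp(q) + 2)^2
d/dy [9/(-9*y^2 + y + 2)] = 9*(18*y - 1)/(-9*y^2 + y + 2)^2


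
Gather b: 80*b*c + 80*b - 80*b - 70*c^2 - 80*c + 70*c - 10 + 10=80*b*c - 70*c^2 - 10*c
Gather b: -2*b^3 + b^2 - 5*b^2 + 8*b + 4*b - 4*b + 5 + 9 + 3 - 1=-2*b^3 - 4*b^2 + 8*b + 16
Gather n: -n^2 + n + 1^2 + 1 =-n^2 + n + 2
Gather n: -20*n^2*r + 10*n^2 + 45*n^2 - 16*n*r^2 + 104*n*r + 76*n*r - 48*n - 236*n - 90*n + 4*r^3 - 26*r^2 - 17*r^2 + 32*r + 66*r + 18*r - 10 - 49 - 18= n^2*(55 - 20*r) + n*(-16*r^2 + 180*r - 374) + 4*r^3 - 43*r^2 + 116*r - 77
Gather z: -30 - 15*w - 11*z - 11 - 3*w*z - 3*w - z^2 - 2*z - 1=-18*w - z^2 + z*(-3*w - 13) - 42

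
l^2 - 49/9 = (l - 7/3)*(l + 7/3)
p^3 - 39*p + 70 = (p - 5)*(p - 2)*(p + 7)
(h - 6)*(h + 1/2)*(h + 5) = h^3 - h^2/2 - 61*h/2 - 15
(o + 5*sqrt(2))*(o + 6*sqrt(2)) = o^2 + 11*sqrt(2)*o + 60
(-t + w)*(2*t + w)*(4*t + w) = -8*t^3 + 2*t^2*w + 5*t*w^2 + w^3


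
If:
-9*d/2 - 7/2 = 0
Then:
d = -7/9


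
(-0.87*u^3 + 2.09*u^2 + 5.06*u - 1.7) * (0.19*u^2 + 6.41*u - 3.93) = -0.1653*u^5 - 5.1796*u^4 + 17.7774*u^3 + 23.8979*u^2 - 30.7828*u + 6.681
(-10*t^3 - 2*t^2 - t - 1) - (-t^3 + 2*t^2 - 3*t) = -9*t^3 - 4*t^2 + 2*t - 1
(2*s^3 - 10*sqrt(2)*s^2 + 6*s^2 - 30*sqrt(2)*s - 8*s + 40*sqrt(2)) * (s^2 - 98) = 2*s^5 - 10*sqrt(2)*s^4 + 6*s^4 - 204*s^3 - 30*sqrt(2)*s^3 - 588*s^2 + 1020*sqrt(2)*s^2 + 784*s + 2940*sqrt(2)*s - 3920*sqrt(2)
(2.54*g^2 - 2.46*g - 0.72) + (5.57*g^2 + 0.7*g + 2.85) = 8.11*g^2 - 1.76*g + 2.13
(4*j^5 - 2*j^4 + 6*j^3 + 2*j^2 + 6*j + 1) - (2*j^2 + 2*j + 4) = 4*j^5 - 2*j^4 + 6*j^3 + 4*j - 3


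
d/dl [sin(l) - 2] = cos(l)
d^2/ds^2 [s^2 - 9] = 2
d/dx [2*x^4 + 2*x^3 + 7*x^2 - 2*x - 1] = 8*x^3 + 6*x^2 + 14*x - 2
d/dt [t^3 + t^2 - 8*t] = 3*t^2 + 2*t - 8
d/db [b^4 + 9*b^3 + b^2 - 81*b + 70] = 4*b^3 + 27*b^2 + 2*b - 81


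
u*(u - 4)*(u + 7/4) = u^3 - 9*u^2/4 - 7*u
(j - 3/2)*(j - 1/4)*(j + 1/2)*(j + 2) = j^4 + 3*j^3/4 - 3*j^2 - 13*j/16 + 3/8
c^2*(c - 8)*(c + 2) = c^4 - 6*c^3 - 16*c^2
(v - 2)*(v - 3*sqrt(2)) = v^2 - 3*sqrt(2)*v - 2*v + 6*sqrt(2)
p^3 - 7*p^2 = p^2*(p - 7)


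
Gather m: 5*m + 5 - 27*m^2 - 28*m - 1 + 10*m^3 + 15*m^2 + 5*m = 10*m^3 - 12*m^2 - 18*m + 4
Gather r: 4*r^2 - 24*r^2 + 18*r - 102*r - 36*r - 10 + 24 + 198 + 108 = -20*r^2 - 120*r + 320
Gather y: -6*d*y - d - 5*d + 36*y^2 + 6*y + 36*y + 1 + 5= -6*d + 36*y^2 + y*(42 - 6*d) + 6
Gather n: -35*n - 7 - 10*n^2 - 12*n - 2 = -10*n^2 - 47*n - 9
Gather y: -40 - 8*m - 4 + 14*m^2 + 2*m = 14*m^2 - 6*m - 44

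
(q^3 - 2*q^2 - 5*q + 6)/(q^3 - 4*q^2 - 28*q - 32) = (q^2 - 4*q + 3)/(q^2 - 6*q - 16)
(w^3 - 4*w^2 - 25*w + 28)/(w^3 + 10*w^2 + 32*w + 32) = (w^2 - 8*w + 7)/(w^2 + 6*w + 8)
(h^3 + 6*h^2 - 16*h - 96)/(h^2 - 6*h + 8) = (h^2 + 10*h + 24)/(h - 2)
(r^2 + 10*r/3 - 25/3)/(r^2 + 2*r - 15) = (r - 5/3)/(r - 3)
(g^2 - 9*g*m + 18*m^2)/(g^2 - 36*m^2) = (g - 3*m)/(g + 6*m)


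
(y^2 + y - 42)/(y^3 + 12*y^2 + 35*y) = (y - 6)/(y*(y + 5))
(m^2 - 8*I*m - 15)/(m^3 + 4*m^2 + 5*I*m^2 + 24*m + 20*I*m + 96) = (m - 5*I)/(m^2 + m*(4 + 8*I) + 32*I)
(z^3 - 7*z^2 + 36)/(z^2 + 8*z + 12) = (z^2 - 9*z + 18)/(z + 6)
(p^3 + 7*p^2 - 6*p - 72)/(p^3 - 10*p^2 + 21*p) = (p^2 + 10*p + 24)/(p*(p - 7))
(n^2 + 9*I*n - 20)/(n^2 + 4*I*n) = (n + 5*I)/n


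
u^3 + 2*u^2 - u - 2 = (u - 1)*(u + 1)*(u + 2)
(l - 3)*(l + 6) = l^2 + 3*l - 18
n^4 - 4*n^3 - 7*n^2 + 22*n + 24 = (n - 4)*(n - 3)*(n + 1)*(n + 2)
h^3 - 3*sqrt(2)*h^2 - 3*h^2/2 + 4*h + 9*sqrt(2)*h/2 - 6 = (h - 3/2)*(h - 2*sqrt(2))*(h - sqrt(2))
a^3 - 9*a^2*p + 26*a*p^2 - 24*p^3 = (a - 4*p)*(a - 3*p)*(a - 2*p)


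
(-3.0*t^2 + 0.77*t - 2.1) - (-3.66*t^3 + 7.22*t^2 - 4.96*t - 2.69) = 3.66*t^3 - 10.22*t^2 + 5.73*t + 0.59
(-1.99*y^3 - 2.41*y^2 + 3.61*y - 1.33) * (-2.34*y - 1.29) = 4.6566*y^4 + 8.2065*y^3 - 5.3385*y^2 - 1.5447*y + 1.7157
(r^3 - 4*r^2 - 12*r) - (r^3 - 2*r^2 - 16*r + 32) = -2*r^2 + 4*r - 32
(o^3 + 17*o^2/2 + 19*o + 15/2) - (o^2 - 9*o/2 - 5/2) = o^3 + 15*o^2/2 + 47*o/2 + 10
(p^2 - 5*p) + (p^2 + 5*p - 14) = 2*p^2 - 14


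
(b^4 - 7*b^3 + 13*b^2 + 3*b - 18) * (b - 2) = b^5 - 9*b^4 + 27*b^3 - 23*b^2 - 24*b + 36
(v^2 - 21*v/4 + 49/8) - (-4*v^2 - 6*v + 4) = 5*v^2 + 3*v/4 + 17/8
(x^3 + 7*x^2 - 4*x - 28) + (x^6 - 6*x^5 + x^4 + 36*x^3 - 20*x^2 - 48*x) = x^6 - 6*x^5 + x^4 + 37*x^3 - 13*x^2 - 52*x - 28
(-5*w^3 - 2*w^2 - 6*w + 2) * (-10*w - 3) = 50*w^4 + 35*w^3 + 66*w^2 - 2*w - 6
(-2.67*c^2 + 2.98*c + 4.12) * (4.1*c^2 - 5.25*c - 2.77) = -10.947*c^4 + 26.2355*c^3 + 8.6429*c^2 - 29.8846*c - 11.4124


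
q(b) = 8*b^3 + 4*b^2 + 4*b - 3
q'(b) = 24*b^2 + 8*b + 4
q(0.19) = -2.04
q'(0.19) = 6.39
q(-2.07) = -65.10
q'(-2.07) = 90.28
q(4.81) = 999.06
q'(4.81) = 597.75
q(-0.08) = -3.30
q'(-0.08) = 3.51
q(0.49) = 0.86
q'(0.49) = 13.68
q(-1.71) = -38.15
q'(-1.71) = 60.50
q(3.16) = 302.02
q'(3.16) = 268.93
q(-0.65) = -6.11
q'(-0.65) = 8.94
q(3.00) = 261.00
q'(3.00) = 244.00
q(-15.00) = -26163.00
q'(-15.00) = 5284.00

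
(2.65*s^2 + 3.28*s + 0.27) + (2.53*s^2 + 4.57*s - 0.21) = 5.18*s^2 + 7.85*s + 0.06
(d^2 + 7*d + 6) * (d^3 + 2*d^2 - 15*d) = d^5 + 9*d^4 + 5*d^3 - 93*d^2 - 90*d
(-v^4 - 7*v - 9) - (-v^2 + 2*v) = -v^4 + v^2 - 9*v - 9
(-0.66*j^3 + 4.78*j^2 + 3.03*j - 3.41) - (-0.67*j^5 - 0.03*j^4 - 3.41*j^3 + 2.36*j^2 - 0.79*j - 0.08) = 0.67*j^5 + 0.03*j^4 + 2.75*j^3 + 2.42*j^2 + 3.82*j - 3.33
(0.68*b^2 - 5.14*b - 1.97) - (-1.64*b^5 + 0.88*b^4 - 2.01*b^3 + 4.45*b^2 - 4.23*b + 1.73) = 1.64*b^5 - 0.88*b^4 + 2.01*b^3 - 3.77*b^2 - 0.909999999999999*b - 3.7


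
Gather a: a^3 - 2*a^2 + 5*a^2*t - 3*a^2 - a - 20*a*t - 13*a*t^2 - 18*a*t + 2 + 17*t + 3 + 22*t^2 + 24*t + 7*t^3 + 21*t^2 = a^3 + a^2*(5*t - 5) + a*(-13*t^2 - 38*t - 1) + 7*t^3 + 43*t^2 + 41*t + 5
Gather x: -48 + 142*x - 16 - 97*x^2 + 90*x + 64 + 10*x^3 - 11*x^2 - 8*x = 10*x^3 - 108*x^2 + 224*x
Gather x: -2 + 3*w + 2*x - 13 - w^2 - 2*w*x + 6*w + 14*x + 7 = -w^2 + 9*w + x*(16 - 2*w) - 8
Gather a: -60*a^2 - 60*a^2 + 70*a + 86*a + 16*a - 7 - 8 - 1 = -120*a^2 + 172*a - 16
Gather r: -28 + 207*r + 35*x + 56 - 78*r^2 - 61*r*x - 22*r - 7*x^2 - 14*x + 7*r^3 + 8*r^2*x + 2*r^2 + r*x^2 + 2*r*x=7*r^3 + r^2*(8*x - 76) + r*(x^2 - 59*x + 185) - 7*x^2 + 21*x + 28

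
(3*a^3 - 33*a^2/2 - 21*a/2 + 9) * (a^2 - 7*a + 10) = 3*a^5 - 75*a^4/2 + 135*a^3 - 165*a^2/2 - 168*a + 90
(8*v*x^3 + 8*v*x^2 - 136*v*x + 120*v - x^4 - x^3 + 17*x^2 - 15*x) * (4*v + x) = 32*v^2*x^3 + 32*v^2*x^2 - 544*v^2*x + 480*v^2 + 4*v*x^4 + 4*v*x^3 - 68*v*x^2 + 60*v*x - x^5 - x^4 + 17*x^3 - 15*x^2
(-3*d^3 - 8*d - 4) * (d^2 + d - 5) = -3*d^5 - 3*d^4 + 7*d^3 - 12*d^2 + 36*d + 20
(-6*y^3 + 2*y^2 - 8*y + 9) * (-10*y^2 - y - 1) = 60*y^5 - 14*y^4 + 84*y^3 - 84*y^2 - y - 9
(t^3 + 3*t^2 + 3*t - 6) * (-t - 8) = -t^4 - 11*t^3 - 27*t^2 - 18*t + 48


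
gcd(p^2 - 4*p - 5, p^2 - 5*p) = p - 5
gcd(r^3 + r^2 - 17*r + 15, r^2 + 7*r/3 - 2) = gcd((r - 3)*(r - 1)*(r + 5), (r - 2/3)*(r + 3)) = 1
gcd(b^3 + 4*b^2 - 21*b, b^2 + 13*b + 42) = b + 7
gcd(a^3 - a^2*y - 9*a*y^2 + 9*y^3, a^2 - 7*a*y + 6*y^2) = -a + y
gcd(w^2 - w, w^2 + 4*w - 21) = 1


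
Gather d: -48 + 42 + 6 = 0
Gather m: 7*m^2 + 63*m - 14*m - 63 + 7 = 7*m^2 + 49*m - 56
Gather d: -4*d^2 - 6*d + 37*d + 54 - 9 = -4*d^2 + 31*d + 45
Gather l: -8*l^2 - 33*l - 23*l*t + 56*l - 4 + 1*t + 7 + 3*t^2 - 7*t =-8*l^2 + l*(23 - 23*t) + 3*t^2 - 6*t + 3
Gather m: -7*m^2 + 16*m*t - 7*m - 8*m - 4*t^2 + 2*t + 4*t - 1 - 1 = -7*m^2 + m*(16*t - 15) - 4*t^2 + 6*t - 2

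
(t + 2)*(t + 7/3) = t^2 + 13*t/3 + 14/3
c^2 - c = c*(c - 1)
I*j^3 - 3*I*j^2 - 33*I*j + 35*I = (j - 7)*(j + 5)*(I*j - I)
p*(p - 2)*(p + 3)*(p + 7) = p^4 + 8*p^3 + p^2 - 42*p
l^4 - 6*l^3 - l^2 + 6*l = l*(l - 6)*(l - 1)*(l + 1)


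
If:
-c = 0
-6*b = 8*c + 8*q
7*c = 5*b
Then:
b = 0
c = 0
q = 0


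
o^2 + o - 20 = (o - 4)*(o + 5)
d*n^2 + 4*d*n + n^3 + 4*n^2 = n*(d + n)*(n + 4)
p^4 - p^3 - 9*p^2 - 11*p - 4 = (p - 4)*(p + 1)^3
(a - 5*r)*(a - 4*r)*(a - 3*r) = a^3 - 12*a^2*r + 47*a*r^2 - 60*r^3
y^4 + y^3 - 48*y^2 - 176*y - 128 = (y - 8)*(y + 1)*(y + 4)^2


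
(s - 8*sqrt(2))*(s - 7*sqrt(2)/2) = s^2 - 23*sqrt(2)*s/2 + 56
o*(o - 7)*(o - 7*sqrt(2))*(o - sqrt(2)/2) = o^4 - 15*sqrt(2)*o^3/2 - 7*o^3 + 7*o^2 + 105*sqrt(2)*o^2/2 - 49*o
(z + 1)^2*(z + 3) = z^3 + 5*z^2 + 7*z + 3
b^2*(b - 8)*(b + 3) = b^4 - 5*b^3 - 24*b^2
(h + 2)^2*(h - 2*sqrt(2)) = h^3 - 2*sqrt(2)*h^2 + 4*h^2 - 8*sqrt(2)*h + 4*h - 8*sqrt(2)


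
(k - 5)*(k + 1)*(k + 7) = k^3 + 3*k^2 - 33*k - 35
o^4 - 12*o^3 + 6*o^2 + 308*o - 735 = (o - 7)^2*(o - 3)*(o + 5)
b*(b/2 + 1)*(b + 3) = b^3/2 + 5*b^2/2 + 3*b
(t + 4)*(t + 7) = t^2 + 11*t + 28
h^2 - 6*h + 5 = (h - 5)*(h - 1)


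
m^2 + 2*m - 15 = (m - 3)*(m + 5)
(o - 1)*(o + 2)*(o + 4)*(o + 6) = o^4 + 11*o^3 + 32*o^2 + 4*o - 48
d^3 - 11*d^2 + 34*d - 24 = (d - 6)*(d - 4)*(d - 1)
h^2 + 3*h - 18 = (h - 3)*(h + 6)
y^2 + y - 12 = (y - 3)*(y + 4)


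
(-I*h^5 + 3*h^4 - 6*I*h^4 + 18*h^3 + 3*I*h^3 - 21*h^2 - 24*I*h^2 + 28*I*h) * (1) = -I*h^5 + 3*h^4 - 6*I*h^4 + 18*h^3 + 3*I*h^3 - 21*h^2 - 24*I*h^2 + 28*I*h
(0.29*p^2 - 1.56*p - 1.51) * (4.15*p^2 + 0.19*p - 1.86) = 1.2035*p^4 - 6.4189*p^3 - 7.1023*p^2 + 2.6147*p + 2.8086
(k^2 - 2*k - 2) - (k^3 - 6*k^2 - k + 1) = -k^3 + 7*k^2 - k - 3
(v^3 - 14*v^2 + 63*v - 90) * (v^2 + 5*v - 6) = v^5 - 9*v^4 - 13*v^3 + 309*v^2 - 828*v + 540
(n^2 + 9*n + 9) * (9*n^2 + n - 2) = 9*n^4 + 82*n^3 + 88*n^2 - 9*n - 18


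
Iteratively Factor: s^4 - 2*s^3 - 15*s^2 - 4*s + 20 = (s + 2)*(s^3 - 4*s^2 - 7*s + 10) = (s - 5)*(s + 2)*(s^2 + s - 2) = (s - 5)*(s + 2)^2*(s - 1)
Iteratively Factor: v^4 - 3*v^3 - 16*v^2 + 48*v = (v - 3)*(v^3 - 16*v) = v*(v - 3)*(v^2 - 16) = v*(v - 4)*(v - 3)*(v + 4)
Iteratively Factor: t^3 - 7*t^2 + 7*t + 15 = (t - 3)*(t^2 - 4*t - 5) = (t - 5)*(t - 3)*(t + 1)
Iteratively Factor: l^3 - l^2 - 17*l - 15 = (l + 3)*(l^2 - 4*l - 5) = (l + 1)*(l + 3)*(l - 5)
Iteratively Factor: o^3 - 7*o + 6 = (o - 2)*(o^2 + 2*o - 3) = (o - 2)*(o + 3)*(o - 1)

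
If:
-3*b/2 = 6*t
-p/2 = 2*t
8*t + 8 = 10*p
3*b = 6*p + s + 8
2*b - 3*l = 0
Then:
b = 2/3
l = 4/9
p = 2/3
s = -10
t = -1/6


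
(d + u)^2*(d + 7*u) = d^3 + 9*d^2*u + 15*d*u^2 + 7*u^3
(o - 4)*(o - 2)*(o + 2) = o^3 - 4*o^2 - 4*o + 16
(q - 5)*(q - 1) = q^2 - 6*q + 5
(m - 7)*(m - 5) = m^2 - 12*m + 35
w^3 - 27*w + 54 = (w - 3)^2*(w + 6)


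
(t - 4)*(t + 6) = t^2 + 2*t - 24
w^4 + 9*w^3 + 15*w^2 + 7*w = w*(w + 1)^2*(w + 7)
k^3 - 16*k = k*(k - 4)*(k + 4)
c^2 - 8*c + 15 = (c - 5)*(c - 3)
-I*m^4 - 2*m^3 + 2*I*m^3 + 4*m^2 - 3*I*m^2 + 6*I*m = m*(m - 2)*(m - 3*I)*(-I*m + 1)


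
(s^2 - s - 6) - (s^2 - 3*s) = 2*s - 6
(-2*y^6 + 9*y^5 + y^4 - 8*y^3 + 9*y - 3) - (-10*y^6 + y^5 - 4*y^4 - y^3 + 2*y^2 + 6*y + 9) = 8*y^6 + 8*y^5 + 5*y^4 - 7*y^3 - 2*y^2 + 3*y - 12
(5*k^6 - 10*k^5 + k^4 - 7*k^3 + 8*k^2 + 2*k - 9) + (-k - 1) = 5*k^6 - 10*k^5 + k^4 - 7*k^3 + 8*k^2 + k - 10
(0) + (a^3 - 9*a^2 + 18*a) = a^3 - 9*a^2 + 18*a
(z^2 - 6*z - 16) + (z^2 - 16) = 2*z^2 - 6*z - 32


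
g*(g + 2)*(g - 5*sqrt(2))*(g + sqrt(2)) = g^4 - 4*sqrt(2)*g^3 + 2*g^3 - 8*sqrt(2)*g^2 - 10*g^2 - 20*g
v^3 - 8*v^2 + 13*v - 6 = (v - 6)*(v - 1)^2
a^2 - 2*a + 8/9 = (a - 4/3)*(a - 2/3)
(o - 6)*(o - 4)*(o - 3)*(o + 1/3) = o^4 - 38*o^3/3 + 149*o^2/3 - 54*o - 24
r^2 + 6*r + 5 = (r + 1)*(r + 5)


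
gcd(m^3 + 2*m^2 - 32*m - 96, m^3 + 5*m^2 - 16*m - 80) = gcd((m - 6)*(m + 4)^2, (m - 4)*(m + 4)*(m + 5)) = m + 4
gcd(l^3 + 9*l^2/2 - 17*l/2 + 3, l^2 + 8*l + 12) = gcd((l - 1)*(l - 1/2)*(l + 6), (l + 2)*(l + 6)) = l + 6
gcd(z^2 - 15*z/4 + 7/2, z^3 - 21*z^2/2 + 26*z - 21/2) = 1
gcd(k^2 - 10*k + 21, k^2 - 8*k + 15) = k - 3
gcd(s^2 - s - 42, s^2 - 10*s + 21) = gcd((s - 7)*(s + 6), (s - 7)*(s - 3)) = s - 7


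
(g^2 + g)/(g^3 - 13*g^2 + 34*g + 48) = g/(g^2 - 14*g + 48)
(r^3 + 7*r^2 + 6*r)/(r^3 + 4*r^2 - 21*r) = (r^2 + 7*r + 6)/(r^2 + 4*r - 21)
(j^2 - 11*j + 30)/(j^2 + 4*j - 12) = (j^2 - 11*j + 30)/(j^2 + 4*j - 12)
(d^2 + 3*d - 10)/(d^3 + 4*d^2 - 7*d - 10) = 1/(d + 1)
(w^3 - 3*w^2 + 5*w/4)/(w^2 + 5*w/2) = (4*w^2 - 12*w + 5)/(2*(2*w + 5))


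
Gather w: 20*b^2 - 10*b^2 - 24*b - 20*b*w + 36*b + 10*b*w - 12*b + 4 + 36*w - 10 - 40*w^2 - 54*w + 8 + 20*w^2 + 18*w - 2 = 10*b^2 - 10*b*w - 20*w^2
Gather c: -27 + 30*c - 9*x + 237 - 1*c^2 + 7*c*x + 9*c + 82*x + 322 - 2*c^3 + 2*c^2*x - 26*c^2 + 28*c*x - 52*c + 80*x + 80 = -2*c^3 + c^2*(2*x - 27) + c*(35*x - 13) + 153*x + 612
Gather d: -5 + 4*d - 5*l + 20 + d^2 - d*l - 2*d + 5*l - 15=d^2 + d*(2 - l)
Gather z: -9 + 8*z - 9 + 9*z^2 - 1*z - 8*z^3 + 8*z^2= -8*z^3 + 17*z^2 + 7*z - 18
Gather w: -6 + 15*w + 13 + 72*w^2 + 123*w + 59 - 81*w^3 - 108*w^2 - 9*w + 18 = -81*w^3 - 36*w^2 + 129*w + 84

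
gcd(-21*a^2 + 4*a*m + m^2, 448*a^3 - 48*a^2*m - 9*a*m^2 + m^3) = 7*a + m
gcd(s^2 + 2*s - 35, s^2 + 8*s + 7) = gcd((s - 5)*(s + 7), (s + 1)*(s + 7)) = s + 7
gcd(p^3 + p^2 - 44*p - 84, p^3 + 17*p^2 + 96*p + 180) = p + 6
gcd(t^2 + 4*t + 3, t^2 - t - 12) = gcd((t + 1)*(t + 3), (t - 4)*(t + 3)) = t + 3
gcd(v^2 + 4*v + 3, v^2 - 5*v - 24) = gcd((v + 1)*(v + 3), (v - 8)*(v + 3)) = v + 3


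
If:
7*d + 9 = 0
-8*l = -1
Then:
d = -9/7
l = 1/8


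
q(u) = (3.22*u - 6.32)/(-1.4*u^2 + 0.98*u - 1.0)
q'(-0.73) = 3.02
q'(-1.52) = 1.23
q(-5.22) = 0.52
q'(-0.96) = 2.31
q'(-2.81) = 0.40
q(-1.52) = 1.96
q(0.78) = 3.50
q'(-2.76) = 0.42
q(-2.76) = 1.06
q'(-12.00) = 0.02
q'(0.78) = -6.84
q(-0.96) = 2.91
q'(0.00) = 2.97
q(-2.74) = 1.07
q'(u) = (2.8*u - 0.98)*(3.22*u - 6.32)/(-1.4*u^2 + 0.98*u - 1.0)^2 + 3.22/(-1.4*u^2 + 0.98*u - 1.0) = (4.508*u^2 - 17.696*u + 2.9736)/(1.96*u^4 - 2.744*u^3 + 3.7604*u^2 - 1.96*u + 1.0)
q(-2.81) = 1.04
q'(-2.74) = 0.42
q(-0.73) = 3.52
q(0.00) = 6.32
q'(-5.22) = 0.11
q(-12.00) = 0.21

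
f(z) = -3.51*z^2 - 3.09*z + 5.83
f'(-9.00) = 60.09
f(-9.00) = -250.67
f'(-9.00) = 60.09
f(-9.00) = -250.67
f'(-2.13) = 11.86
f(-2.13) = -3.51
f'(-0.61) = 1.19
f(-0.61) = 6.41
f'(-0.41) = -0.21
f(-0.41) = 6.51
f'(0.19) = -4.42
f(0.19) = 5.12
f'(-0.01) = -3.02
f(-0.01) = 5.86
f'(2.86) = -23.17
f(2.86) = -31.72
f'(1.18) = -11.37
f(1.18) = -2.70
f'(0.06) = -3.51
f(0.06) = 5.63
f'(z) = -7.02*z - 3.09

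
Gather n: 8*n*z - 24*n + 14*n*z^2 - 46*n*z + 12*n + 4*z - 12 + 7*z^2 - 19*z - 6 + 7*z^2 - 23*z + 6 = n*(14*z^2 - 38*z - 12) + 14*z^2 - 38*z - 12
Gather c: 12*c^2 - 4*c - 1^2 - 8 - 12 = 12*c^2 - 4*c - 21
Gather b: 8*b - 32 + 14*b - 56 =22*b - 88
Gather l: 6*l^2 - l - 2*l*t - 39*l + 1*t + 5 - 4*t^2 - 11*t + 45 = 6*l^2 + l*(-2*t - 40) - 4*t^2 - 10*t + 50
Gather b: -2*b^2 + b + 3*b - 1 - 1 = -2*b^2 + 4*b - 2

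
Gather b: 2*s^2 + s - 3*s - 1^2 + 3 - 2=2*s^2 - 2*s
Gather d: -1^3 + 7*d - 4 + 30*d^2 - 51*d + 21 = 30*d^2 - 44*d + 16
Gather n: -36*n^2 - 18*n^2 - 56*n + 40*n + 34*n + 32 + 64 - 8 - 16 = -54*n^2 + 18*n + 72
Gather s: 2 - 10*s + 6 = 8 - 10*s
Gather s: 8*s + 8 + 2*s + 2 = 10*s + 10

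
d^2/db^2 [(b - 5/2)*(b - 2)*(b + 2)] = 6*b - 5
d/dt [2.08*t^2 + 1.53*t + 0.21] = 4.16*t + 1.53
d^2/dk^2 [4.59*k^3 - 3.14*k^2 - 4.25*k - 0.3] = 27.54*k - 6.28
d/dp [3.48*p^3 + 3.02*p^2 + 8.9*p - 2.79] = 10.44*p^2 + 6.04*p + 8.9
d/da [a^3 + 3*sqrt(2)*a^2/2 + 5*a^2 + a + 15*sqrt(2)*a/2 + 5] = 3*a^2 + 3*sqrt(2)*a + 10*a + 1 + 15*sqrt(2)/2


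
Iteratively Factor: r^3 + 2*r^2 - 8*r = (r - 2)*(r^2 + 4*r) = r*(r - 2)*(r + 4)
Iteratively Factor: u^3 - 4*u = (u)*(u^2 - 4) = u*(u + 2)*(u - 2)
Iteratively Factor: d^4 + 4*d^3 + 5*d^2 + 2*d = (d + 1)*(d^3 + 3*d^2 + 2*d) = (d + 1)*(d + 2)*(d^2 + d) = (d + 1)^2*(d + 2)*(d)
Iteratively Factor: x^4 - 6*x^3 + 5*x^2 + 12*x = (x)*(x^3 - 6*x^2 + 5*x + 12) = x*(x - 4)*(x^2 - 2*x - 3) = x*(x - 4)*(x + 1)*(x - 3)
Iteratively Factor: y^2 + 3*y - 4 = (y - 1)*(y + 4)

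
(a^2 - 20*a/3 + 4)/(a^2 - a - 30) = (a - 2/3)/(a + 5)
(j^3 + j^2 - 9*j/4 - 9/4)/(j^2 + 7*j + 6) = (j^2 - 9/4)/(j + 6)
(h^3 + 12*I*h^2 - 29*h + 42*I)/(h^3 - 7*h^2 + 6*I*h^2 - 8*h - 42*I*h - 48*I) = (h^2 + 6*I*h + 7)/(h^2 - 7*h - 8)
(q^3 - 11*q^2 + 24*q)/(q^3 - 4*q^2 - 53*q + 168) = q/(q + 7)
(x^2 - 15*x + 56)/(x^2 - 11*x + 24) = (x - 7)/(x - 3)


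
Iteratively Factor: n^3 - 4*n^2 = (n - 4)*(n^2) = n*(n - 4)*(n)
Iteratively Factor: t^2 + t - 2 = (t + 2)*(t - 1)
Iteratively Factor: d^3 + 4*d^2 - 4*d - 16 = (d + 4)*(d^2 - 4) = (d + 2)*(d + 4)*(d - 2)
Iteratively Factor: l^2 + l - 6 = (l - 2)*(l + 3)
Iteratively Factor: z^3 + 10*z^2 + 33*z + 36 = (z + 3)*(z^2 + 7*z + 12) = (z + 3)*(z + 4)*(z + 3)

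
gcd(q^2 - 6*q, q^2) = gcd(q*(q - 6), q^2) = q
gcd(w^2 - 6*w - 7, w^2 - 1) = w + 1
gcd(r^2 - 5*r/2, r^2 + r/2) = r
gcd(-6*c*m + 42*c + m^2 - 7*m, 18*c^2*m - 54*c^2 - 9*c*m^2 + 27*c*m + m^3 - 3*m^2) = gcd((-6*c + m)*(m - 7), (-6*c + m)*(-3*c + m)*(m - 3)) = 6*c - m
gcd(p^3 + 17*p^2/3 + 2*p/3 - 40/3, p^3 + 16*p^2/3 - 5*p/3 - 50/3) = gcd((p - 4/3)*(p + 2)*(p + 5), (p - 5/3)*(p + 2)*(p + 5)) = p^2 + 7*p + 10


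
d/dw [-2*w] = -2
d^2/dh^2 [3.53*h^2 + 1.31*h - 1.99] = 7.06000000000000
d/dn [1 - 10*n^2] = -20*n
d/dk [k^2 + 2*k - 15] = 2*k + 2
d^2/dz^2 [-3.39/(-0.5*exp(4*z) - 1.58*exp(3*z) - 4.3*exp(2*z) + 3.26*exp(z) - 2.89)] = ((-27.12*exp(3*z) - 48.2058*exp(2*z) - 58.308*exp(z) + 11.0514)*(0.5*exp(4*z) + 1.58*exp(3*z) + 4.3*exp(2*z) - 3.26*exp(z) + 2.89) + 3.39*(2.0*exp(3*z) + 4.74*exp(2*z) + 8.6*exp(z) - 3.26)*(4.0*exp(3*z) + 9.48*exp(2*z) + 17.2*exp(z) - 6.52)*exp(z))*exp(z)/(0.5*exp(4*z) + 1.58*exp(3*z) + 4.3*exp(2*z) - 3.26*exp(z) + 2.89)^3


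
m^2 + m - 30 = (m - 5)*(m + 6)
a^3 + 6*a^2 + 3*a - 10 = (a - 1)*(a + 2)*(a + 5)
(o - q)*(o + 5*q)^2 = o^3 + 9*o^2*q + 15*o*q^2 - 25*q^3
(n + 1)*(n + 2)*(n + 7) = n^3 + 10*n^2 + 23*n + 14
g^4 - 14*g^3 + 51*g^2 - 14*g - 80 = (g - 8)*(g - 5)*(g - 2)*(g + 1)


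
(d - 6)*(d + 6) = d^2 - 36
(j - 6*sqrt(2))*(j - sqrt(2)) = j^2 - 7*sqrt(2)*j + 12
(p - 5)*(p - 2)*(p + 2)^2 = p^4 - 3*p^3 - 14*p^2 + 12*p + 40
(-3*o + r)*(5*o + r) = -15*o^2 + 2*o*r + r^2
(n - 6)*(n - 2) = n^2 - 8*n + 12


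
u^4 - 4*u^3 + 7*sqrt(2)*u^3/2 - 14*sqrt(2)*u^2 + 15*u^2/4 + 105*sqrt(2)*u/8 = u*(u - 5/2)*(u - 3/2)*(u + 7*sqrt(2)/2)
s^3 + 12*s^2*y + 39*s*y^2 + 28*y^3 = (s + y)*(s + 4*y)*(s + 7*y)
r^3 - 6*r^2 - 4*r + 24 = (r - 6)*(r - 2)*(r + 2)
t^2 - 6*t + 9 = (t - 3)^2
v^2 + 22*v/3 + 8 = (v + 4/3)*(v + 6)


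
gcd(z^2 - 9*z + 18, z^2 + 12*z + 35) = 1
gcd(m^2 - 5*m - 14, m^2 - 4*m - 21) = m - 7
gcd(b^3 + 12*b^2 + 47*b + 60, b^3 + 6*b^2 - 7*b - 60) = b^2 + 9*b + 20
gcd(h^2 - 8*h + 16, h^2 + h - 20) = h - 4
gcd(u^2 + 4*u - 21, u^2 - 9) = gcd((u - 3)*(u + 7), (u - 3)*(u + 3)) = u - 3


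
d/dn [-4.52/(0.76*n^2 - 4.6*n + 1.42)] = (6.8704*n - 20.792)/(0.76*n^2 - 4.6*n + 1.42)^2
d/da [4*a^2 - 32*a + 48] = 8*a - 32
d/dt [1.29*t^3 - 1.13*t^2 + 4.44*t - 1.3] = 3.87*t^2 - 2.26*t + 4.44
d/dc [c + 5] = 1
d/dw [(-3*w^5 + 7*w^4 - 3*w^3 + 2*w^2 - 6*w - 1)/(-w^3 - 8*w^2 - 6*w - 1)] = w*(6*w^6 + 65*w^5 - 40*w^4 - 85*w^3 - 4*w^2 - 54*w - 20)/(w^6 + 16*w^5 + 76*w^4 + 98*w^3 + 52*w^2 + 12*w + 1)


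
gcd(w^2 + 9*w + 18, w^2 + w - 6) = w + 3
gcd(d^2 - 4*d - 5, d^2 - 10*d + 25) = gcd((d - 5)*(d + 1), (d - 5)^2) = d - 5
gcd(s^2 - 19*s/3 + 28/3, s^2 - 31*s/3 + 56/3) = s - 7/3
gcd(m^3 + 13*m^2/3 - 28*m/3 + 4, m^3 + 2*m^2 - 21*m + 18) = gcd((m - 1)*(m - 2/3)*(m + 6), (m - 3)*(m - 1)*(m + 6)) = m^2 + 5*m - 6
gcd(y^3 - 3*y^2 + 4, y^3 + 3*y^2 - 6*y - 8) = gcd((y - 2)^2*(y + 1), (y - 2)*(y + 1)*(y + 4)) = y^2 - y - 2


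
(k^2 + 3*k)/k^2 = (k + 3)/k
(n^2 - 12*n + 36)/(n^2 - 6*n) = (n - 6)/n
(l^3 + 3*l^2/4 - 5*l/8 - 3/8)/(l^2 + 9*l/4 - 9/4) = (2*l^2 + 3*l + 1)/(2*(l + 3))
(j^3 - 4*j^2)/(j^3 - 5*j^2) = (j - 4)/(j - 5)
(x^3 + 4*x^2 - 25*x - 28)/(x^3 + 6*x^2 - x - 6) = (x^2 + 3*x - 28)/(x^2 + 5*x - 6)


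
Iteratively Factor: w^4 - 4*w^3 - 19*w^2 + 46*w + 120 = (w - 5)*(w^3 + w^2 - 14*w - 24) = (w - 5)*(w + 2)*(w^2 - w - 12) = (w - 5)*(w - 4)*(w + 2)*(w + 3)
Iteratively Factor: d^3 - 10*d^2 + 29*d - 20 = (d - 5)*(d^2 - 5*d + 4) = (d - 5)*(d - 1)*(d - 4)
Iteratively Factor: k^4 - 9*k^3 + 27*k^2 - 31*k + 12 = (k - 1)*(k^3 - 8*k^2 + 19*k - 12) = (k - 4)*(k - 1)*(k^2 - 4*k + 3) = (k - 4)*(k - 3)*(k - 1)*(k - 1)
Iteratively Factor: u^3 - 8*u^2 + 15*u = (u - 5)*(u^2 - 3*u) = u*(u - 5)*(u - 3)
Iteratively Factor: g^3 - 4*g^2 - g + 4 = (g + 1)*(g^2 - 5*g + 4) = (g - 1)*(g + 1)*(g - 4)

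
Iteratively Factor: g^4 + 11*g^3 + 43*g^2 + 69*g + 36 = (g + 3)*(g^3 + 8*g^2 + 19*g + 12) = (g + 3)^2*(g^2 + 5*g + 4) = (g + 3)^2*(g + 4)*(g + 1)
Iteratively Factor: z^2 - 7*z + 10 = (z - 5)*(z - 2)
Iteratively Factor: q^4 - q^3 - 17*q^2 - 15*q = (q - 5)*(q^3 + 4*q^2 + 3*q) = (q - 5)*(q + 1)*(q^2 + 3*q) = (q - 5)*(q + 1)*(q + 3)*(q)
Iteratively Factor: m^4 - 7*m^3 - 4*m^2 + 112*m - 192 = (m - 4)*(m^3 - 3*m^2 - 16*m + 48) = (m - 4)^2*(m^2 + m - 12) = (m - 4)^2*(m - 3)*(m + 4)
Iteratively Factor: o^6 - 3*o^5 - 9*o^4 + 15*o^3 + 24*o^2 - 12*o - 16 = (o + 1)*(o^5 - 4*o^4 - 5*o^3 + 20*o^2 + 4*o - 16) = (o - 2)*(o + 1)*(o^4 - 2*o^3 - 9*o^2 + 2*o + 8) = (o - 4)*(o - 2)*(o + 1)*(o^3 + 2*o^2 - o - 2) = (o - 4)*(o - 2)*(o + 1)*(o + 2)*(o^2 - 1) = (o - 4)*(o - 2)*(o + 1)^2*(o + 2)*(o - 1)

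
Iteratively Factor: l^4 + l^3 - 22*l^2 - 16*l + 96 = (l + 3)*(l^3 - 2*l^2 - 16*l + 32) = (l - 2)*(l + 3)*(l^2 - 16) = (l - 4)*(l - 2)*(l + 3)*(l + 4)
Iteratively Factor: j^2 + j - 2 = (j - 1)*(j + 2)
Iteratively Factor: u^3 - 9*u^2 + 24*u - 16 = (u - 1)*(u^2 - 8*u + 16) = (u - 4)*(u - 1)*(u - 4)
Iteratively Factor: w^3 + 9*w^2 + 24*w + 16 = (w + 4)*(w^2 + 5*w + 4) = (w + 4)^2*(w + 1)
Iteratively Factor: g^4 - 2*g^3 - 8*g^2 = (g)*(g^3 - 2*g^2 - 8*g) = g*(g - 4)*(g^2 + 2*g) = g*(g - 4)*(g + 2)*(g)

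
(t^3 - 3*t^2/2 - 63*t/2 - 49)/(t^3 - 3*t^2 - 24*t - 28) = (t + 7/2)/(t + 2)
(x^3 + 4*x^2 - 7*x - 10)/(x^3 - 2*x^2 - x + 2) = (x + 5)/(x - 1)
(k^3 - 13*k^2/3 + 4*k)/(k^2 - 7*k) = (k^2 - 13*k/3 + 4)/(k - 7)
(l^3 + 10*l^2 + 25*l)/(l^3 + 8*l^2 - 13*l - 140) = l*(l + 5)/(l^2 + 3*l - 28)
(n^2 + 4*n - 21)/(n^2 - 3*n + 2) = (n^2 + 4*n - 21)/(n^2 - 3*n + 2)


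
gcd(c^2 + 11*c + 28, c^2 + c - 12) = c + 4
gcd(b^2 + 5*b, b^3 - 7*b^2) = b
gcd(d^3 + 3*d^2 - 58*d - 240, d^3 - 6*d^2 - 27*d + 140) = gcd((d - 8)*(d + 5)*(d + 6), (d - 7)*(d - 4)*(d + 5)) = d + 5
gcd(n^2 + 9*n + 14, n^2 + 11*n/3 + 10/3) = n + 2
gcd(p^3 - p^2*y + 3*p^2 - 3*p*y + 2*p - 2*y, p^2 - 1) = p + 1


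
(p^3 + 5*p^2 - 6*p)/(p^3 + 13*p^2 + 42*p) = (p - 1)/(p + 7)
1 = 1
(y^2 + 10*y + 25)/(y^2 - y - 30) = (y + 5)/(y - 6)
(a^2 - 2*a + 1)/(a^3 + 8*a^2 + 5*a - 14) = (a - 1)/(a^2 + 9*a + 14)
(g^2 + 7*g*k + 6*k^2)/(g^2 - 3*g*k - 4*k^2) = (g + 6*k)/(g - 4*k)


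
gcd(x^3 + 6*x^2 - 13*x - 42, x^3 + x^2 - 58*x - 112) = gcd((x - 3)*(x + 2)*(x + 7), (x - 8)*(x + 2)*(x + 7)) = x^2 + 9*x + 14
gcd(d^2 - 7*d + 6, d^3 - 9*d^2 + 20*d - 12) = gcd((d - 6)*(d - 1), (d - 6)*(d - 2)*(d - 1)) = d^2 - 7*d + 6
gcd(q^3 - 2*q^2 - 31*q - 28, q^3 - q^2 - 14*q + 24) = q + 4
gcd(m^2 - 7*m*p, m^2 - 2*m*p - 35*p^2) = -m + 7*p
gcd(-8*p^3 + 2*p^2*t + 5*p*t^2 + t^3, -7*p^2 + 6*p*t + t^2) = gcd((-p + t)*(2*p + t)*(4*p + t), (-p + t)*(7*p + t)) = p - t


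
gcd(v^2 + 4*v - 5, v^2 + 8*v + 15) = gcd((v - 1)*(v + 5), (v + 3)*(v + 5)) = v + 5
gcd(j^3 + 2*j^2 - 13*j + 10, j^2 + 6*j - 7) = j - 1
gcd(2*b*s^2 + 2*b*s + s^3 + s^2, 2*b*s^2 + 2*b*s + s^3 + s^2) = 2*b*s^2 + 2*b*s + s^3 + s^2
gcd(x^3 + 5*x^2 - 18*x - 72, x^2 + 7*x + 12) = x + 3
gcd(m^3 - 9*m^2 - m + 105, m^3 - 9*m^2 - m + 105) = m^3 - 9*m^2 - m + 105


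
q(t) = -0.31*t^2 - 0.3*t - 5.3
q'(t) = -0.62*t - 0.3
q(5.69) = -17.04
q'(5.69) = -3.83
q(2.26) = -7.56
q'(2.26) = -1.70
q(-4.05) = -9.17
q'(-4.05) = 2.21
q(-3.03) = -7.24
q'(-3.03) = 1.58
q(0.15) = -5.35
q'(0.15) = -0.39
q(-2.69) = -6.74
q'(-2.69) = 1.37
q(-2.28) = -6.23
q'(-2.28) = 1.11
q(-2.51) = -6.50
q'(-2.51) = 1.26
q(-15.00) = -70.55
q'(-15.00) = 9.00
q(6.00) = -18.26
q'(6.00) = -4.02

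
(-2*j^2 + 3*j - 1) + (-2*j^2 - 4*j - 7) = -4*j^2 - j - 8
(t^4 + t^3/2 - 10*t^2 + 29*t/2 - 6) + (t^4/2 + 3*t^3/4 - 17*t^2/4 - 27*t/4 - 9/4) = 3*t^4/2 + 5*t^3/4 - 57*t^2/4 + 31*t/4 - 33/4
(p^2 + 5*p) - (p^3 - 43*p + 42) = -p^3 + p^2 + 48*p - 42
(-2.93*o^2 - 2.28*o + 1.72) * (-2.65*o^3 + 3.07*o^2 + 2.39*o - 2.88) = 7.7645*o^5 - 2.9531*o^4 - 18.5603*o^3 + 8.2696*o^2 + 10.6772*o - 4.9536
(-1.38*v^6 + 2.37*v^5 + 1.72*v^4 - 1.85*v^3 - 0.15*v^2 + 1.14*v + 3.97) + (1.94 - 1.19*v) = -1.38*v^6 + 2.37*v^5 + 1.72*v^4 - 1.85*v^3 - 0.15*v^2 - 0.05*v + 5.91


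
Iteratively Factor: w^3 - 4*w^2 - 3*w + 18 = (w - 3)*(w^2 - w - 6) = (w - 3)^2*(w + 2)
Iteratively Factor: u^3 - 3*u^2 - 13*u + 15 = (u + 3)*(u^2 - 6*u + 5) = (u - 5)*(u + 3)*(u - 1)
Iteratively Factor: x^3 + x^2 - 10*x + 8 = (x - 1)*(x^2 + 2*x - 8) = (x - 1)*(x + 4)*(x - 2)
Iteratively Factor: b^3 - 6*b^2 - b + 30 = (b - 5)*(b^2 - b - 6) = (b - 5)*(b + 2)*(b - 3)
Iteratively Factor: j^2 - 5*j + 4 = (j - 1)*(j - 4)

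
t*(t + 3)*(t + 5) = t^3 + 8*t^2 + 15*t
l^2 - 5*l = l*(l - 5)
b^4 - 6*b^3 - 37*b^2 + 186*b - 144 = (b - 8)*(b - 3)*(b - 1)*(b + 6)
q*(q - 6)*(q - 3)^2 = q^4 - 12*q^3 + 45*q^2 - 54*q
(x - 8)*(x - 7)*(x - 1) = x^3 - 16*x^2 + 71*x - 56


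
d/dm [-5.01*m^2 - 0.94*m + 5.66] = -10.02*m - 0.94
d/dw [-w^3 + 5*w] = 5 - 3*w^2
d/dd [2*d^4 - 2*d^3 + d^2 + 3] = 2*d*(4*d^2 - 3*d + 1)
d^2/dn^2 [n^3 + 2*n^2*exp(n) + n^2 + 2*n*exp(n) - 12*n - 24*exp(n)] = 2*n^2*exp(n) + 10*n*exp(n) + 6*n - 16*exp(n) + 2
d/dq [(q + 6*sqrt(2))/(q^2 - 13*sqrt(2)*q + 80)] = (-q^2 - 12*sqrt(2)*q + 236)/(q^4 - 26*sqrt(2)*q^3 + 498*q^2 - 2080*sqrt(2)*q + 6400)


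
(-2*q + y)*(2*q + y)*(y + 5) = -4*q^2*y - 20*q^2 + y^3 + 5*y^2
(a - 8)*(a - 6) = a^2 - 14*a + 48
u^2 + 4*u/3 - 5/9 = (u - 1/3)*(u + 5/3)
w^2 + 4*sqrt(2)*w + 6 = (w + sqrt(2))*(w + 3*sqrt(2))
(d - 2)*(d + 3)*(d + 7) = d^3 + 8*d^2 + d - 42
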